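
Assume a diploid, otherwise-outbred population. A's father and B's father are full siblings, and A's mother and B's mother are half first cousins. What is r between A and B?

Relatedness sums over independent paths through distinct common ancestors.
A and B are related in two ways: first cousins through their fathers (r = 1/8) and half second cousins through their mothers (r = 1/64).
r = 1/8 + 1/64 = 9/64 = 0.140625.

0.140625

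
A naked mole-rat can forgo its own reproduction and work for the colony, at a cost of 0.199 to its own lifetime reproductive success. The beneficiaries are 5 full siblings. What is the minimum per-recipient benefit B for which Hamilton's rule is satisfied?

0.0796

r to a full sibling = 1/2 (full sibs share both parents — two paths of length 2: r = 2·(1/2)^2 = 1/2).
Hamilton's rule with n recipients of equal r: n·r·B > C, so B > C/(n·r) = 0.199/(5·0.5) = 0.0796.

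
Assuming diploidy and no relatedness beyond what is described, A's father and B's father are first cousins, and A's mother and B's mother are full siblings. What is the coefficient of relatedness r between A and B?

0.15625

With two independent routes of shared ancestry, r is the sum of the two contributions.
A and B are related in two ways: second cousins through their fathers (r = 1/32) and first cousins through their mothers (r = 1/8).
r = 1/32 + 1/8 = 0.15625.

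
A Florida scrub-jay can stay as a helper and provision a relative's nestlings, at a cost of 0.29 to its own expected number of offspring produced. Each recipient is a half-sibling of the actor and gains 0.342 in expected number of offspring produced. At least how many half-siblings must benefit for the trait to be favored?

r to a half-sibling = 0.25 (half-sibs share one parent — one path of length 2: r = (1/2)^2 = 1/4).
Hamilton's rule: n·r·B > C  ⇒  n > C/(r·B) = 0.29/(0.25·0.342) = 3.392.
The smallest integer exceeding 3.392 is 4.

4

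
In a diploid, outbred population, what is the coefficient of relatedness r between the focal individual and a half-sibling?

0.25

Half-sibs share one parent — one path of length 2: r = (1/2)^2 = 1/4.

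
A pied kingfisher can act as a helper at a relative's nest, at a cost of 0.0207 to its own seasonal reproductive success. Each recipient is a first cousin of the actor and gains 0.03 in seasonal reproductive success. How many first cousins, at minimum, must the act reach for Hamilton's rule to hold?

6

r to a first cousin = 1/8 (first cousins share one grandparent pair — two paths of length 4: r = 2·(1/2)^4 = 1/8).
Hamilton's rule: n·r·B > C  ⇒  n > C/(r·B) = 0.0207/(0.125·0.03) = 5.52.
The smallest integer exceeding 5.52 is 6.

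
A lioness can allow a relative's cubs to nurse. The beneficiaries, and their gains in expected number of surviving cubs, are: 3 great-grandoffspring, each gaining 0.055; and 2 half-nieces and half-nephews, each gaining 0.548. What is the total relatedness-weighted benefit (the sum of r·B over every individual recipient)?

r to a great-grandoffspring = 1/8 (three parent–offspring links: r = (1/2)^3 = 1/8).
r to a half-niece or half-nephew = 1/8 (half-aunt/uncle↔niece/nephew: one path of length 3: r = (1/2)^3 = 1/8).
Summing one r·B term per recipient: 3·0.125·0.055 + 2·0.125·0.548 = 0.157625.

0.157625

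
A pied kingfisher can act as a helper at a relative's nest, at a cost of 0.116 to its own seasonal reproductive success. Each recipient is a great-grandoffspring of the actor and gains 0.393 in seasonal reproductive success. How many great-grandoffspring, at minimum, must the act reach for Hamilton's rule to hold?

3

r to a great-grandoffspring = 1/8 (three parent–offspring links: r = (1/2)^3 = 1/8).
Hamilton's rule: n·r·B > C  ⇒  n > C/(r·B) = 0.116/(0.125·0.393) = 2.361.
The smallest integer exceeding 2.361 is 3.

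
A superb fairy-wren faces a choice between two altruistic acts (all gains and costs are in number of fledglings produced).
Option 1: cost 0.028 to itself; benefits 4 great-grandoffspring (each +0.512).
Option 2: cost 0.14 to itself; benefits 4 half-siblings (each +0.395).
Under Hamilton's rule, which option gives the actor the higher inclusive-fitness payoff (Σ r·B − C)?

Option 2

Option 1: r to a great-grandoffspring = 0.125.
Option 1: Σ r·B − C = (4·0.125·0.512) − 0.028 = 0.228.
Option 2: r to a half-sibling = 0.25.
Option 2: Σ r·B − C = (4·0.25·0.395) − 0.14 = 0.255.
Option 2 has the higher net inclusive-fitness payoff.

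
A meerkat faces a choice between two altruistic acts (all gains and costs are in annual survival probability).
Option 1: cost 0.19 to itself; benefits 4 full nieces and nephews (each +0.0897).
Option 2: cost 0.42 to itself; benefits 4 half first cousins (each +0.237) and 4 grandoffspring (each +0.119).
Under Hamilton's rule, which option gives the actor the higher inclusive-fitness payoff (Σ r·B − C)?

Option 1: r to a full niece or nephew = 0.25.
Option 1: Σ r·B − C = (4·0.25·0.0897) − 0.19 = -0.1003.
Option 2: r to a half first cousin = 0.0625.
Option 2: r to a grandoffspring = 0.25.
Option 2: Σ r·B − C = (4·0.0625·0.237 + 4·0.25·0.119) − 0.42 = -0.24175.
Option 1 has the higher net inclusive-fitness payoff.

Option 1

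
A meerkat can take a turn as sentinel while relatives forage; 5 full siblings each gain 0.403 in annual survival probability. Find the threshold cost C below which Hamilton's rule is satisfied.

r to a full sibling = 0.5 (full sibs share both parents — two paths of length 2: r = 2·(1/2)^2 = 1/2).
Hamilton's rule: n·r·B > C, so the trait is favored while C < n·r·B = 5·0.5·0.403 = 1.0075.

1.0075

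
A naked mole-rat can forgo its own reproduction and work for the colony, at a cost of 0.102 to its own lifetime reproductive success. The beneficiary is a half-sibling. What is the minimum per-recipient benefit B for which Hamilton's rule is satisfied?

0.408

r to a half-sibling = 0.25 (half-sibs share one parent — one path of length 2: r = (1/2)^2 = 1/4).
Hamilton's rule with n recipients of equal r: n·r·B > C, so B > C/(n·r) = 0.102/(1·0.25) = 0.408.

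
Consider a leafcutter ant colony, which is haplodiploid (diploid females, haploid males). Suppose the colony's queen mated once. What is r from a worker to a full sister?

Haplodiploid full sisters inherit their father's entire haploid genome identically (contributing 1/2) and on average half of their mother's contribution (1/2 · 1/2 = 1/4); r = 1/2 + 1/4 = 3/4.

0.75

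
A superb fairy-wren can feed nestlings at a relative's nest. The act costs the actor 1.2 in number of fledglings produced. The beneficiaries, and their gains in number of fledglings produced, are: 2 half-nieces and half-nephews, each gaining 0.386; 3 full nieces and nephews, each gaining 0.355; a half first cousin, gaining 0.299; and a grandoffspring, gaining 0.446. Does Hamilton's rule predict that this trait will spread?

No

Hamilton's rule: the trait is favored when the sum of r·B over every recipient exceeds the actor's cost C.
r to a half-niece or half-nephew = 1/8 (half-aunt/uncle↔niece/nephew: one path of length 3: r = (1/2)^3 = 1/8).
r to a full niece or nephew = 1/4 (full aunt/uncle↔niece/nephew: two paths of length 3 through the shared grandparent pair: r = 2·(1/2)^3 = 1/4).
r to a half first cousin = 1/16 (half first cousins share one grandparent — one path of length 4: r = (1/2)^4 = 1/16).
r to a grandoffspring = 1/4 (two parent–offspring links: r = (1/2)^2 = 1/4).
Summing one r·B term per recipient: 2·0.125·0.386 + 3·0.25·0.355 + 1·0.0625·0.299 + 1·0.25·0.446 = 0.4929375.
0.4929375 < 1.2: the indirect benefit is less than the cost.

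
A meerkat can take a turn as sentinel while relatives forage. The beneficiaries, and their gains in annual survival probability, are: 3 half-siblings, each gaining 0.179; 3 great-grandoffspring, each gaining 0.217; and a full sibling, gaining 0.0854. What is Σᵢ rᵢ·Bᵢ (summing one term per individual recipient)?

r to a half-sibling = 0.25 (half-sibs share one parent — one path of length 2: r = (1/2)^2 = 1/4).
r to a great-grandoffspring = 0.125 (three parent–offspring links: r = (1/2)^3 = 1/8).
r to a full sibling = 0.5 (full sibs share both parents — two paths of length 2: r = 2·(1/2)^2 = 1/2).
Summing one r·B term per recipient: 3·0.25·0.179 + 3·0.125·0.217 + 1·0.5·0.0854 = 0.258325.

0.258325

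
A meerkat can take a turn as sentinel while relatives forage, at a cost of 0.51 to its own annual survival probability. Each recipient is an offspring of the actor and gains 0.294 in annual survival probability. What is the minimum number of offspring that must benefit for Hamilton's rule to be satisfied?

r to an offspring = 1/2 (one parent–offspring link: r = (1/2)^1 = 1/2).
Hamilton's rule: n·r·B > C  ⇒  n > C/(r·B) = 0.51/(0.5·0.294) = 3.469.
The smallest integer exceeding 3.469 is 4.

4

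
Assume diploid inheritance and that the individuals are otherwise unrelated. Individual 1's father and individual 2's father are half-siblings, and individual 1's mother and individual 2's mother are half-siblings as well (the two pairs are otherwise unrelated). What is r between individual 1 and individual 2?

0.125

With two independent routes of shared ancestry, r is the sum of the two contributions.
Individual 1 and individual 2 are related in two ways: half first cousins through their fathers (r = 1/16) and half first cousins through their mothers (r = 1/16).
r = 1/16 + 1/16 = 0.125.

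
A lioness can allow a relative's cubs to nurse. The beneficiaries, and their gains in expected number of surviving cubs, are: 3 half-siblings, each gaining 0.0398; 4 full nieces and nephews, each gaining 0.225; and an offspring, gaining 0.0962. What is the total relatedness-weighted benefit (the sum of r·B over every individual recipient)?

0.30295

r to a half-sibling = 0.25 (half-sibs share one parent — one path of length 2: r = (1/2)^2 = 1/4).
r to a full niece or nephew = 1/4 (full aunt/uncle↔niece/nephew: two paths of length 3 through the shared grandparent pair: r = 2·(1/2)^3 = 1/4).
r to an offspring = 1/2 (one parent–offspring link: r = (1/2)^1 = 1/2).
Summing one r·B term per recipient: 3·0.25·0.0398 + 4·0.25·0.225 + 1·0.5·0.0962 = 0.30295.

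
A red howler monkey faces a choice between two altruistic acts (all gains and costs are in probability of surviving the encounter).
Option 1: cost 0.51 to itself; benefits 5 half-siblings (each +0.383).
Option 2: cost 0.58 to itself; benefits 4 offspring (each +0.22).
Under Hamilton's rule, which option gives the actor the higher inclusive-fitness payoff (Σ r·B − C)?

Option 1: r to a half-sibling = 0.25.
Option 1: Σ r·B − C = (5·0.25·0.383) − 0.51 = -0.03125.
Option 2: r to an offspring = 0.5.
Option 2: Σ r·B − C = (4·0.5·0.22) − 0.58 = -0.14.
Option 1 has the higher net inclusive-fitness payoff.

Option 1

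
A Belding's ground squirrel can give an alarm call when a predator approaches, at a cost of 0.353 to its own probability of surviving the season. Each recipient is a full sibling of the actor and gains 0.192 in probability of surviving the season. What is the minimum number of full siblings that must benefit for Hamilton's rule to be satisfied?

r to a full sibling = 0.5 (full sibs share both parents — two paths of length 2: r = 2·(1/2)^2 = 1/2).
Hamilton's rule: n·r·B > C  ⇒  n > C/(r·B) = 0.353/(0.5·0.192) = 3.677.
The smallest integer exceeding 3.677 is 4.

4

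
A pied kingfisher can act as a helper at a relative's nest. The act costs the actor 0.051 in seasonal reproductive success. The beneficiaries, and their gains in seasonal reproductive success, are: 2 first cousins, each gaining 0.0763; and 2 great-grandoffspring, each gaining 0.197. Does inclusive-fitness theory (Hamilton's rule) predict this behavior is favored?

Hamilton's rule: the trait is favored when the sum of r·B over every recipient exceeds the actor's cost C.
r to a first cousin = 1/8 (first cousins share one grandparent pair — two paths of length 4: r = 2·(1/2)^4 = 1/8).
r to a great-grandoffspring = 1/8 (three parent–offspring links: r = (1/2)^3 = 1/8).
Summing one r·B term per recipient: 2·0.125·0.0763 + 2·0.125·0.197 = 0.068325.
0.068325 > 0.051: the indirect benefit exceeds the cost.

Yes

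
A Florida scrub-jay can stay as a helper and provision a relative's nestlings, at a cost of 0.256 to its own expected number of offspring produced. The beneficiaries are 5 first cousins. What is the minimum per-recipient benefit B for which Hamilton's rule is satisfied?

0.4096

r to a first cousin = 1/8 (first cousins share one grandparent pair — two paths of length 4: r = 2·(1/2)^4 = 1/8).
Hamilton's rule with n recipients of equal r: n·r·B > C, so B > C/(n·r) = 0.256/(5·0.125) = 0.4096.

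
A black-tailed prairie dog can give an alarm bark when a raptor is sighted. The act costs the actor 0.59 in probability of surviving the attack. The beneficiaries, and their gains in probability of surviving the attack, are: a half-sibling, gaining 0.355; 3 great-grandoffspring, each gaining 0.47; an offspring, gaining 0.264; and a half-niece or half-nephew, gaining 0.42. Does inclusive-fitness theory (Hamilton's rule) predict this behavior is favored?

No

Hamilton's rule: the trait is favored when the sum of r·B over every recipient exceeds the actor's cost C.
r to a half-sibling = 1/4 (half-sibs share one parent — one path of length 2: r = (1/2)^2 = 1/4).
r to a great-grandoffspring = 1/8 (three parent–offspring links: r = (1/2)^3 = 1/8).
r to an offspring = 0.5 (one parent–offspring link: r = (1/2)^1 = 1/2).
r to a half-niece or half-nephew = 0.125 (half-aunt/uncle↔niece/nephew: one path of length 3: r = (1/2)^3 = 1/8).
Summing one r·B term per recipient: 1·0.25·0.355 + 3·0.125·0.47 + 1·0.5·0.264 + 1·0.125·0.42 = 0.4495.
0.4495 < 0.59: the indirect benefit is less than the cost.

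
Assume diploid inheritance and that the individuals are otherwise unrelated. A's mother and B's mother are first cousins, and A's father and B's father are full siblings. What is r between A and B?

Relatedness sums over independent paths through distinct common ancestors.
A and B are related in two ways: second cousins through their mothers (r = 1/32) and first cousins through their fathers (r = 1/8).
r = 1/32 + 1/8 = 5/32 = 0.15625.

0.15625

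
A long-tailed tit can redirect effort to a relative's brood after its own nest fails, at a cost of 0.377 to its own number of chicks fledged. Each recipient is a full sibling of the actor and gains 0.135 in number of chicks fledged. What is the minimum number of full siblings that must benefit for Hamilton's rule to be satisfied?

r to a full sibling = 0.5 (full sibs share both parents — two paths of length 2: r = 2·(1/2)^2 = 1/2).
Hamilton's rule: n·r·B > C  ⇒  n > C/(r·B) = 0.377/(0.5·0.135) = 5.585.
The smallest integer exceeding 5.585 is 6.

6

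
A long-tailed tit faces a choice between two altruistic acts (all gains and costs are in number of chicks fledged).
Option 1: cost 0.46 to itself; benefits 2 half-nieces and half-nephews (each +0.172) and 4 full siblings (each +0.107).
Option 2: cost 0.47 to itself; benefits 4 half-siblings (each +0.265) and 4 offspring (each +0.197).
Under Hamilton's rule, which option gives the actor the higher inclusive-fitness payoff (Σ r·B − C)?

Option 2

Option 1: r to a half-niece or half-nephew = 0.125.
Option 1: r to a full sibling = 0.5.
Option 1: Σ r·B − C = (2·0.125·0.172 + 4·0.5·0.107) − 0.46 = -0.203.
Option 2: r to a half-sibling = 0.25.
Option 2: r to an offspring = 0.5.
Option 2: Σ r·B − C = (4·0.25·0.265 + 4·0.5·0.197) − 0.47 = 0.189.
Option 2 has the higher net inclusive-fitness payoff.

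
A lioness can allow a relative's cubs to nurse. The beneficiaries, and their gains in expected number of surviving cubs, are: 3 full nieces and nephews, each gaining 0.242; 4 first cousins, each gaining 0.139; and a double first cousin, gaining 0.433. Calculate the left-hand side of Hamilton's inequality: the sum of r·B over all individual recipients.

0.35925

r to a full niece or nephew = 0.25 (full aunt/uncle↔niece/nephew: two paths of length 3 through the shared grandparent pair: r = 2·(1/2)^3 = 1/4).
r to a first cousin = 0.125 (first cousins share one grandparent pair — two paths of length 4: r = 2·(1/2)^4 = 1/8).
r to a double first cousin = 0.25 (double first cousins share both grandparent pairs — four paths of length 4: r = 4·(1/2)^4 = 1/4).
Summing one r·B term per recipient: 3·0.25·0.242 + 4·0.125·0.139 + 1·0.25·0.433 = 0.35925.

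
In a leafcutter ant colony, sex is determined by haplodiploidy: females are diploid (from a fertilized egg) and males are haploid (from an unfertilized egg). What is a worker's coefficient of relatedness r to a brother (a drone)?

0.25

Her haploid brother carries none of their father's genes and a random half of their mother's genome; that half matches the maternal half of her own genome with probability 1/2: r = 1/2 · 1/2 = 1/4.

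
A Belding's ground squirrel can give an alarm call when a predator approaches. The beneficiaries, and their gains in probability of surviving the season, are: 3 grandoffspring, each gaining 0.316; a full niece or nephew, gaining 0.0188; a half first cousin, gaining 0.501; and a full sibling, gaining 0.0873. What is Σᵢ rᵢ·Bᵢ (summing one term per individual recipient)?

0.3166625

r to a grandoffspring = 1/4 (two parent–offspring links: r = (1/2)^2 = 1/4).
r to a full niece or nephew = 0.25 (full aunt/uncle↔niece/nephew: two paths of length 3 through the shared grandparent pair: r = 2·(1/2)^3 = 1/4).
r to a half first cousin = 1/16 (half first cousins share one grandparent — one path of length 4: r = (1/2)^4 = 1/16).
r to a full sibling = 1/2 (full sibs share both parents — two paths of length 2: r = 2·(1/2)^2 = 1/2).
Summing one r·B term per recipient: 3·0.25·0.316 + 1·0.25·0.0188 + 1·0.0625·0.501 + 1·0.5·0.0873 = 0.3166625.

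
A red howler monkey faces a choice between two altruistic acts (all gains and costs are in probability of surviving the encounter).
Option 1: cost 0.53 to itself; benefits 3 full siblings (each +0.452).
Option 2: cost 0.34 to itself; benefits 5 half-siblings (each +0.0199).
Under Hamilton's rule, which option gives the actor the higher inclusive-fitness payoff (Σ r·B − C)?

Option 1: r to a full sibling = 0.5.
Option 1: Σ r·B − C = (3·0.5·0.452) − 0.53 = 0.148.
Option 2: r to a half-sibling = 0.25.
Option 2: Σ r·B − C = (5·0.25·0.0199) − 0.34 = -0.315125.
Option 1 has the higher net inclusive-fitness payoff.

Option 1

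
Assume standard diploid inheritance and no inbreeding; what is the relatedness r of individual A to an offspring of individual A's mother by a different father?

Each parent–offspring link contributes a factor of 1/2, and independent paths through distinct common ancestors add.
Half-sibs share one parent — one path of length 2: r = (1/2)^2 = 1/4.

0.25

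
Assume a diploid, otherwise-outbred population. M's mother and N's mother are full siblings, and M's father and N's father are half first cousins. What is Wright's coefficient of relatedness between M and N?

Wright's path rule: contributions from independent ancestry routes add.
M and N are related in two ways: first cousins through their mothers (r = 1/8) and half second cousins through their fathers (r = 1/64).
r = 1/8 + 1/64 = 9/64 = 0.140625.

0.140625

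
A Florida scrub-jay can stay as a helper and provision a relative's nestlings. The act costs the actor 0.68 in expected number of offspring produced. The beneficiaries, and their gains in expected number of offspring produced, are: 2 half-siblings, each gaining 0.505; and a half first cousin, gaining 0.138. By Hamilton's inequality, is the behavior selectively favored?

Hamilton's rule: the trait is favored when the sum of r·B over every recipient exceeds the actor's cost C.
r to a half-sibling = 1/4 (half-sibs share one parent — one path of length 2: r = (1/2)^2 = 1/4).
r to a half first cousin = 0.0625 (half first cousins share one grandparent — one path of length 4: r = (1/2)^4 = 1/16).
Summing one r·B term per recipient: 2·0.25·0.505 + 1·0.0625·0.138 = 0.261125.
0.261125 < 0.68: the indirect benefit is less than the cost.

No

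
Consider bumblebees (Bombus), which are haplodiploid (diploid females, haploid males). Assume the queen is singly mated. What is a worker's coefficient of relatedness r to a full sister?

0.75

Haplodiploid full sisters inherit their father's entire haploid genome identically (contributing 1/2) and on average half of their mother's contribution (1/2 · 1/2 = 1/4); r = 1/2 + 1/4 = 3/4.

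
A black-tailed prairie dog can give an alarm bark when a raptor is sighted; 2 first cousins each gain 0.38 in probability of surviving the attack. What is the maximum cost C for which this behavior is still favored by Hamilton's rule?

r to a first cousin = 0.125 (first cousins share one grandparent pair — two paths of length 4: r = 2·(1/2)^4 = 1/8).
Hamilton's rule: n·r·B > C, so the trait is favored while C < n·r·B = 2·0.125·0.38 = 0.095.

0.095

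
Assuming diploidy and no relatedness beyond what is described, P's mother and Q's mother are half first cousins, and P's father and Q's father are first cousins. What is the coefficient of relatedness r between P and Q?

0.046875

Relatedness sums over independent paths through distinct common ancestors.
P and Q are related in two ways: half second cousins through their mothers (r = 1/64) and second cousins through their fathers (r = 1/32).
r = 1/64 + 1/32 = 0.046875.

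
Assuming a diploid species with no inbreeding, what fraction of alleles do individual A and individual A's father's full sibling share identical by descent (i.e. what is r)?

0.25

Each parent–offspring link contributes a factor of 1/2, and independent paths through distinct common ancestors add.
Full aunt/uncle↔niece/nephew: two paths of length 3 through the shared grandparent pair: r = 2·(1/2)^3 = 1/4.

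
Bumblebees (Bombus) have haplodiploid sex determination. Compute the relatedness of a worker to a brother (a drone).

0.25

Her haploid brother carries none of their father's genes and a random half of their mother's genome; that half matches the maternal half of her own genome with probability 1/2: r = 1/2 · 1/2 = 1/4.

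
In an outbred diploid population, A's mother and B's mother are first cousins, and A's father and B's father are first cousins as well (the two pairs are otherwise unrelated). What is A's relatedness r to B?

Wright's path rule: contributions from independent ancestry routes add.
A and B are related in two ways: second cousins through their mothers (r = 1/32) and second cousins through their fathers (r = 1/32).
r = 1/32 + 1/32 = 1/16 = 0.0625.

0.0625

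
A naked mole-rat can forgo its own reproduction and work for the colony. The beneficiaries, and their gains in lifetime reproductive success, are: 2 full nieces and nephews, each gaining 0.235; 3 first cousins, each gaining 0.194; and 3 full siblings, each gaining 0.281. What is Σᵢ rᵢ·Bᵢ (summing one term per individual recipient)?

r to a full niece or nephew = 0.25 (full aunt/uncle↔niece/nephew: two paths of length 3 through the shared grandparent pair: r = 2·(1/2)^3 = 1/4).
r to a first cousin = 1/8 (first cousins share one grandparent pair — two paths of length 4: r = 2·(1/2)^4 = 1/8).
r to a full sibling = 1/2 (full sibs share both parents — two paths of length 2: r = 2·(1/2)^2 = 1/2).
Summing one r·B term per recipient: 2·0.25·0.235 + 3·0.125·0.194 + 3·0.5·0.281 = 0.61175.

0.61175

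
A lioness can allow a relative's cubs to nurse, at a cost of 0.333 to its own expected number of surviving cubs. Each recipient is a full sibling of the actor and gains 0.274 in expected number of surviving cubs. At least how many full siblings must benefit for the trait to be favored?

r to a full sibling = 1/2 (full sibs share both parents — two paths of length 2: r = 2·(1/2)^2 = 1/2).
Hamilton's rule: n·r·B > C  ⇒  n > C/(r·B) = 0.333/(0.5·0.274) = 2.431.
The smallest integer exceeding 2.431 is 3.

3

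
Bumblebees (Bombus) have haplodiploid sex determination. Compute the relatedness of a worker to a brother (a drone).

Her haploid brother carries none of their father's genes and a random half of their mother's genome; that half matches the maternal half of her own genome with probability 1/2: r = 1/2 · 1/2 = 1/4.

0.25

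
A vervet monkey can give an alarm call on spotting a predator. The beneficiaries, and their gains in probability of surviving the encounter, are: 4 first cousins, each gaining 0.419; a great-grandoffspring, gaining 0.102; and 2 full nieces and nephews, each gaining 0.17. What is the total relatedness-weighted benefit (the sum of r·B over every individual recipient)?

r to a first cousin = 1/8 (first cousins share one grandparent pair — two paths of length 4: r = 2·(1/2)^4 = 1/8).
r to a great-grandoffspring = 0.125 (three parent–offspring links: r = (1/2)^3 = 1/8).
r to a full niece or nephew = 0.25 (full aunt/uncle↔niece/nephew: two paths of length 3 through the shared grandparent pair: r = 2·(1/2)^3 = 1/4).
Summing one r·B term per recipient: 4·0.125·0.419 + 1·0.125·0.102 + 2·0.25·0.17 = 0.30725.

0.30725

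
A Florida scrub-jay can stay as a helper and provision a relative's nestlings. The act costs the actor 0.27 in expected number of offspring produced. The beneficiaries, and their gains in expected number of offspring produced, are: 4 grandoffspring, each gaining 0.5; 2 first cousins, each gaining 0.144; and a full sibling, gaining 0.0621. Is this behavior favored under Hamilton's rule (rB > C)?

Yes

Hamilton's rule: the trait is favored when the sum of r·B over every recipient exceeds the actor's cost C.
r to a grandoffspring = 1/4 (two parent–offspring links: r = (1/2)^2 = 1/4).
r to a first cousin = 0.125 (first cousins share one grandparent pair — two paths of length 4: r = 2·(1/2)^4 = 1/8).
r to a full sibling = 1/2 (full sibs share both parents — two paths of length 2: r = 2·(1/2)^2 = 1/2).
Summing one r·B term per recipient: 4·0.25·0.5 + 2·0.125·0.144 + 1·0.5·0.0621 = 0.56705.
0.56705 > 0.27: the indirect benefit exceeds the cost.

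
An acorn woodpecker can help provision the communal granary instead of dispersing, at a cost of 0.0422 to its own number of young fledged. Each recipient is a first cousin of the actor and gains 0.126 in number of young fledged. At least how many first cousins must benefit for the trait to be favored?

r to a first cousin = 0.125 (first cousins share one grandparent pair — two paths of length 4: r = 2·(1/2)^4 = 1/8).
Hamilton's rule: n·r·B > C  ⇒  n > C/(r·B) = 0.0422/(0.125·0.126) = 2.679.
The smallest integer exceeding 2.679 is 3.

3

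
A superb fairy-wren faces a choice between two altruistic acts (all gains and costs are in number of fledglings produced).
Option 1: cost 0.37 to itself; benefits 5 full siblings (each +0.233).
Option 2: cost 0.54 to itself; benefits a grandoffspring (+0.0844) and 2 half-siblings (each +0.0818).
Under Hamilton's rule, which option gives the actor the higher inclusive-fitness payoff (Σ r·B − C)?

Option 1

Option 1: r to a full sibling = 0.5.
Option 1: Σ r·B − C = (5·0.5·0.233) − 0.37 = 0.2125.
Option 2: r to a grandoffspring = 0.25.
Option 2: r to a half-sibling = 0.25.
Option 2: Σ r·B − C = (1·0.25·0.0844 + 2·0.25·0.0818) − 0.54 = -0.478.
Option 1 has the higher net inclusive-fitness payoff.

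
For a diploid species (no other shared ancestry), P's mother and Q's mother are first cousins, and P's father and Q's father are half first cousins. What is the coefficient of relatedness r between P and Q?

With two independent routes of shared ancestry, r is the sum of the two contributions.
P and Q are related in two ways: second cousins through their mothers (r = 1/32) and half second cousins through their fathers (r = 1/64).
r = 1/32 + 1/64 = 3/64 = 0.046875.

0.046875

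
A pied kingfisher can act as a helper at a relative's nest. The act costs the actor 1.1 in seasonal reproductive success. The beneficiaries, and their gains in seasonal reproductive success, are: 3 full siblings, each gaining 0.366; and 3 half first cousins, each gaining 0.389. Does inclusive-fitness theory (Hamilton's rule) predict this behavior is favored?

Hamilton's rule: the trait is favored when the sum of r·B over every recipient exceeds the actor's cost C.
r to a full sibling = 1/2 (full sibs share both parents — two paths of length 2: r = 2·(1/2)^2 = 1/2).
r to a half first cousin = 0.0625 (half first cousins share one grandparent — one path of length 4: r = (1/2)^4 = 1/16).
Summing one r·B term per recipient: 3·0.5·0.366 + 3·0.0625·0.389 = 0.6219375.
0.6219375 < 1.1: the indirect benefit is less than the cost.

No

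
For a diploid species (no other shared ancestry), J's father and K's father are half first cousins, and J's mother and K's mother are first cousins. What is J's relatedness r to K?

With two independent routes of shared ancestry, r is the sum of the two contributions.
J and K are related in two ways: half second cousins through their fathers (r = 1/64) and second cousins through their mothers (r = 1/32).
r = 1/64 + 1/32 = 0.046875.

0.046875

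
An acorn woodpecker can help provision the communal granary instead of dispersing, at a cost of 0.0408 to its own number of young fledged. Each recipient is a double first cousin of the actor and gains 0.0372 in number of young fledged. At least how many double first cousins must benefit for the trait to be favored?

r to a double first cousin = 0.25 (double first cousins share both grandparent pairs — four paths of length 4: r = 4·(1/2)^4 = 1/4).
Hamilton's rule: n·r·B > C  ⇒  n > C/(r·B) = 0.0408/(0.25·0.0372) = 4.387.
The smallest integer exceeding 4.387 is 5.

5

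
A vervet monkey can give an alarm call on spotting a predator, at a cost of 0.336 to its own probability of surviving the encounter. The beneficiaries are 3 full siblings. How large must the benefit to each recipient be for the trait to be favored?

r to a full sibling = 0.5 (full sibs share both parents — two paths of length 2: r = 2·(1/2)^2 = 1/2).
Hamilton's rule with n recipients of equal r: n·r·B > C, so B > C/(n·r) = 0.336/(3·0.5) = 0.224.

0.224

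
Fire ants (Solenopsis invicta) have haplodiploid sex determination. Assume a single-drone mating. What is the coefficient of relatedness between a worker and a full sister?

Haplodiploid full sisters inherit their father's entire haploid genome identically (contributing 1/2) and on average half of their mother's contribution (1/2 · 1/2 = 1/4); r = 1/2 + 1/4 = 3/4.

0.75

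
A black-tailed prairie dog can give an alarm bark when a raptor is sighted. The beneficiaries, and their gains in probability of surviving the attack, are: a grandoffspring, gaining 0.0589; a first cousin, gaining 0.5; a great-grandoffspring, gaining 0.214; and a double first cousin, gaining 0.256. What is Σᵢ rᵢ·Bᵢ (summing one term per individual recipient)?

0.167975

r to a grandoffspring = 1/4 (two parent–offspring links: r = (1/2)^2 = 1/4).
r to a first cousin = 1/8 (first cousins share one grandparent pair — two paths of length 4: r = 2·(1/2)^4 = 1/8).
r to a great-grandoffspring = 1/8 (three parent–offspring links: r = (1/2)^3 = 1/8).
r to a double first cousin = 0.25 (double first cousins share both grandparent pairs — four paths of length 4: r = 4·(1/2)^4 = 1/4).
Summing one r·B term per recipient: 1·0.25·0.0589 + 1·0.125·0.5 + 1·0.125·0.214 + 1·0.25·0.256 = 0.167975.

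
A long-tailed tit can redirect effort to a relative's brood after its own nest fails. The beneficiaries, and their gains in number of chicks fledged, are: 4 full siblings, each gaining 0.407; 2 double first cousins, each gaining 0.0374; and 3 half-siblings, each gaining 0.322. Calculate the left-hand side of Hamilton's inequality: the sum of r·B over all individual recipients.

1.0742

r to a full sibling = 1/2 (full sibs share both parents — two paths of length 2: r = 2·(1/2)^2 = 1/2).
r to a double first cousin = 1/4 (double first cousins share both grandparent pairs — four paths of length 4: r = 4·(1/2)^4 = 1/4).
r to a half-sibling = 1/4 (half-sibs share one parent — one path of length 2: r = (1/2)^2 = 1/4).
Summing one r·B term per recipient: 4·0.5·0.407 + 2·0.25·0.0374 + 3·0.25·0.322 = 1.0742.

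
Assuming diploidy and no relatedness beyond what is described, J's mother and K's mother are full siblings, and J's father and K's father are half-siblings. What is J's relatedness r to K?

With two independent routes of shared ancestry, r is the sum of the two contributions.
J and K are related in two ways: first cousins through their mothers (r = 1/8) and half first cousins through their fathers (r = 1/16).
r = 1/8 + 1/16 = 3/16 = 0.1875.

0.1875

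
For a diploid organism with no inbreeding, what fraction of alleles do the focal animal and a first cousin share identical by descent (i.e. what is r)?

0.125

Each parent–offspring link contributes a factor of 1/2, and independent paths through distinct common ancestors add.
First cousins share one grandparent pair — two paths of length 4: r = 2·(1/2)^4 = 1/8.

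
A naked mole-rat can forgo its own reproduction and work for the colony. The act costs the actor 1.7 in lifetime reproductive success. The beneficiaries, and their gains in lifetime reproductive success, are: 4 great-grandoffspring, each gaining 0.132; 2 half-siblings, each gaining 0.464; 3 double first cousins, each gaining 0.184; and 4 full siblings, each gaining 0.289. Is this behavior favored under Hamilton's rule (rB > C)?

Hamilton's rule: the trait is favored when the sum of r·B over every recipient exceeds the actor's cost C.
r to a great-grandoffspring = 0.125 (three parent–offspring links: r = (1/2)^3 = 1/8).
r to a half-sibling = 1/4 (half-sibs share one parent — one path of length 2: r = (1/2)^2 = 1/4).
r to a double first cousin = 1/4 (double first cousins share both grandparent pairs — four paths of length 4: r = 4·(1/2)^4 = 1/4).
r to a full sibling = 1/2 (full sibs share both parents — two paths of length 2: r = 2·(1/2)^2 = 1/2).
Summing one r·B term per recipient: 4·0.125·0.132 + 2·0.25·0.464 + 3·0.25·0.184 + 4·0.5·0.289 = 1.014.
1.014 < 1.7: the indirect benefit is less than the cost.

No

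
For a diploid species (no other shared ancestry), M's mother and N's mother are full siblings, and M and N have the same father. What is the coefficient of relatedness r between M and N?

0.375

Relatedness sums over independent paths through distinct common ancestors.
M and N are related in two ways: first cousins through their mothers (r = 1/8) and half-sibs through their shared father (r = 1/4).
r = 1/8 + 1/4 = 0.375.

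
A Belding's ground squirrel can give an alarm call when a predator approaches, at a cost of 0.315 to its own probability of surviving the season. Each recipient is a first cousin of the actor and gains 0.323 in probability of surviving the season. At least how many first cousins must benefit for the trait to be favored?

8

r to a first cousin = 0.125 (first cousins share one grandparent pair — two paths of length 4: r = 2·(1/2)^4 = 1/8).
Hamilton's rule: n·r·B > C  ⇒  n > C/(r·B) = 0.315/(0.125·0.323) = 7.802.
The smallest integer exceeding 7.802 is 8.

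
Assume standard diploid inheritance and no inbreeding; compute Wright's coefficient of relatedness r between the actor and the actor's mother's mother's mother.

Each parent–offspring link contributes a factor of 1/2, and independent paths through distinct common ancestors add.
Three parent–offspring links: r = (1/2)^3 = 1/8.

0.125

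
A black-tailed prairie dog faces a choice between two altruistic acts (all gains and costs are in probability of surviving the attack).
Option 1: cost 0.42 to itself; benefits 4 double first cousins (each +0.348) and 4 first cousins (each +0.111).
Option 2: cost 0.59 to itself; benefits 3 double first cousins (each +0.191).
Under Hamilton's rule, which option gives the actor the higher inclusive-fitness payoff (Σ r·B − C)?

Option 1

Option 1: r to a double first cousin = 0.25.
Option 1: r to a first cousin = 0.125.
Option 1: Σ r·B − C = (4·0.25·0.348 + 4·0.125·0.111) − 0.42 = -0.0165.
Option 2: r to a double first cousin = 0.25.
Option 2: Σ r·B − C = (3·0.25·0.191) − 0.59 = -0.44675.
Option 1 has the higher net inclusive-fitness payoff.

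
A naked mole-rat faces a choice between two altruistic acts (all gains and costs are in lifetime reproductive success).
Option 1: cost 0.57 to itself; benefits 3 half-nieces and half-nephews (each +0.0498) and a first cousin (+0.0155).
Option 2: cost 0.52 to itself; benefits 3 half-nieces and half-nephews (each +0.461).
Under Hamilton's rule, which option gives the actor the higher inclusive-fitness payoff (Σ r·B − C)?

Option 1: r to a half-niece or half-nephew = 0.125.
Option 1: r to a first cousin = 0.125.
Option 1: Σ r·B − C = (3·0.125·0.0498 + 1·0.125·0.0155) − 0.57 = -0.5493875.
Option 2: r to a half-niece or half-nephew = 0.125.
Option 2: Σ r·B − C = (3·0.125·0.461) − 0.52 = -0.347125.
Option 2 has the higher net inclusive-fitness payoff.

Option 2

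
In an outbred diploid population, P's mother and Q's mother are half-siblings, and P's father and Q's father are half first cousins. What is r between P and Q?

0.078125

Independent pedigree routes through distinct common ancestors add.
P and Q are related in two ways: half first cousins through their mothers (r = 1/16) and half second cousins through their fathers (r = 1/64).
r = 1/16 + 1/64 = 0.078125.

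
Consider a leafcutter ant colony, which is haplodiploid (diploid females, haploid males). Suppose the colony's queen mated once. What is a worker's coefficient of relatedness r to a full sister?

Haplodiploid full sisters inherit their father's entire haploid genome identically (contributing 1/2) and on average half of their mother's contribution (1/2 · 1/2 = 1/4); r = 1/2 + 1/4 = 3/4.

0.75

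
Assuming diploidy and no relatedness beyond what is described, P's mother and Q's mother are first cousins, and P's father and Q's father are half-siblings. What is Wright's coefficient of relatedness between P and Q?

0.09375

Independent pedigree routes through distinct common ancestors add.
P and Q are related in two ways: second cousins through their mothers (r = 1/32) and half first cousins through their fathers (r = 1/16).
r = 1/32 + 1/16 = 0.09375.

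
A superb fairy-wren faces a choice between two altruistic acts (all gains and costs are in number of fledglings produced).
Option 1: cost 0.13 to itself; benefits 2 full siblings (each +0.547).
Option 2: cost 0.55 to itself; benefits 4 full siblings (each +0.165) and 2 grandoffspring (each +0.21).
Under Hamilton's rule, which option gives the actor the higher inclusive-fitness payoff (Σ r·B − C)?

Option 1: r to a full sibling = 0.5.
Option 1: Σ r·B − C = (2·0.5·0.547) − 0.13 = 0.417.
Option 2: r to a full sibling = 0.5.
Option 2: r to a grandoffspring = 0.25.
Option 2: Σ r·B − C = (4·0.5·0.165 + 2·0.25·0.21) − 0.55 = -0.115.
Option 1 has the higher net inclusive-fitness payoff.

Option 1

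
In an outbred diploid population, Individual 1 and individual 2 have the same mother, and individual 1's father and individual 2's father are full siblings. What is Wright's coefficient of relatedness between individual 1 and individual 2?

0.375

Relatedness sums over independent paths through distinct common ancestors.
Individual 1 and individual 2 are related in two ways: half-sibs through their shared mother (r = 1/4) and first cousins through their fathers (r = 1/8).
r = 1/4 + 1/8 = 0.375.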